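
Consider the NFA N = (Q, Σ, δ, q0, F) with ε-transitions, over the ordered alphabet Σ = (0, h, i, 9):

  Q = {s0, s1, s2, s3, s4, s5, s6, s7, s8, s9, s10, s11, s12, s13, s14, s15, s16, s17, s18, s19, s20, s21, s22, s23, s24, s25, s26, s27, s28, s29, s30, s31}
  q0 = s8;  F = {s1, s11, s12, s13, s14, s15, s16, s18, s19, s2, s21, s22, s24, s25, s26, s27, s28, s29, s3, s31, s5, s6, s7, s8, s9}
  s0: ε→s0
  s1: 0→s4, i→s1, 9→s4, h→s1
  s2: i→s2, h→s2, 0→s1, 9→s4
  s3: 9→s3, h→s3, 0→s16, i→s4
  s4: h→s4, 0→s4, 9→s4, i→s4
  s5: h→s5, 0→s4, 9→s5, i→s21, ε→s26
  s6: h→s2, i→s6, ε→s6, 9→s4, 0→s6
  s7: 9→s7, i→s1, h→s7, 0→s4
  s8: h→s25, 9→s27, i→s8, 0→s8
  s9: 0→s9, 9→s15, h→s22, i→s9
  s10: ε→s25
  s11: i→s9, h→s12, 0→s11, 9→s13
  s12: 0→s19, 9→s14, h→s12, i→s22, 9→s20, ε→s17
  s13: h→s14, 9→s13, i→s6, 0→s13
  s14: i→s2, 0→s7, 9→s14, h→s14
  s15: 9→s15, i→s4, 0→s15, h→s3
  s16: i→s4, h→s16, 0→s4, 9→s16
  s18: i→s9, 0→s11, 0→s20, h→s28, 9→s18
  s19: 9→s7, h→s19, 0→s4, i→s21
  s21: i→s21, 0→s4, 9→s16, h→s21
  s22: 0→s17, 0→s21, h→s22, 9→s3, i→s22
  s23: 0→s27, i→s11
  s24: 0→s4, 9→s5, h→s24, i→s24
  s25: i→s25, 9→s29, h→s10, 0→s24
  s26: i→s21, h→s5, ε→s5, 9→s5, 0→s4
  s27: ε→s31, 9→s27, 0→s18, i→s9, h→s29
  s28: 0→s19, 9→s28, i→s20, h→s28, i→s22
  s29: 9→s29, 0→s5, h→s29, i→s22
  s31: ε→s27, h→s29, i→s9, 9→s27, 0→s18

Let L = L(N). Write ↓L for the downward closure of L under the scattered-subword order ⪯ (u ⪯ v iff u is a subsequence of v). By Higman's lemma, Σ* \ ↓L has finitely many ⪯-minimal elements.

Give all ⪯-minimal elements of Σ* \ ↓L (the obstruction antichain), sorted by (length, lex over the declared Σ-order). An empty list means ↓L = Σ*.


A = [h00, 9i9i, 9009i9].

|Q|=32, |F|=25, |δ|=118 (8 ε).
min D↑ (24 st, q0=0, F={7}): 0:0→0,h→1,i→0,9→2 1:0→3,h→1,i→1,9→4 2:0→5,h→4,i→6,9→2 3:0→7,h→3,i→3,9→8 4:0→8,h→4,i→9,9→4 5:0→10,h→11,i→6,9→5 6:0→6,h→9,i→6,9→12 7:0→7,h→7,i→7,9→7 8:0→7,h→8,i→13,9→8 9:0→13,h→9,i→9,9→14 10:0→10,h→15,i→6,9→16 11:0→17,h→11,i→9,9→11 12:0→12,h→14,i→7,9→12 13:0→7,h→13,i→13,9→18 14:0→18,h→14,i→7,9→14 15:0→17,h→15,i→9,9→19 16:0→16,h→19,i→20,9→16 17:0→7,h→17,i→13,9→21 18:0→7,h→18,i→7,9→18 19:0→21,h→19,i→22,9→19 20:0→20,h→22,i→20,9→7 21:0→7,h→21,i→23,9→21 22:0→23,h→22,i→22,9→7 23:0→7,h→23,i→23,9→7 (ε-aug+det+¬).
'h00': run [29, 20, 10, 1] end={s4} rej; 3/3 deletions ∈↓L.
'9i9i': |S_i|=[29, 25, 12, 4, 1] end={s4} ∉↓L; 4/4 deletions ∈↓L.
'9009i9': run [29, 25, 22, 18, 11, 4, 1] end={s4} — reject; 6/6 deletions ∈↓L.
3 minimals (antichain).


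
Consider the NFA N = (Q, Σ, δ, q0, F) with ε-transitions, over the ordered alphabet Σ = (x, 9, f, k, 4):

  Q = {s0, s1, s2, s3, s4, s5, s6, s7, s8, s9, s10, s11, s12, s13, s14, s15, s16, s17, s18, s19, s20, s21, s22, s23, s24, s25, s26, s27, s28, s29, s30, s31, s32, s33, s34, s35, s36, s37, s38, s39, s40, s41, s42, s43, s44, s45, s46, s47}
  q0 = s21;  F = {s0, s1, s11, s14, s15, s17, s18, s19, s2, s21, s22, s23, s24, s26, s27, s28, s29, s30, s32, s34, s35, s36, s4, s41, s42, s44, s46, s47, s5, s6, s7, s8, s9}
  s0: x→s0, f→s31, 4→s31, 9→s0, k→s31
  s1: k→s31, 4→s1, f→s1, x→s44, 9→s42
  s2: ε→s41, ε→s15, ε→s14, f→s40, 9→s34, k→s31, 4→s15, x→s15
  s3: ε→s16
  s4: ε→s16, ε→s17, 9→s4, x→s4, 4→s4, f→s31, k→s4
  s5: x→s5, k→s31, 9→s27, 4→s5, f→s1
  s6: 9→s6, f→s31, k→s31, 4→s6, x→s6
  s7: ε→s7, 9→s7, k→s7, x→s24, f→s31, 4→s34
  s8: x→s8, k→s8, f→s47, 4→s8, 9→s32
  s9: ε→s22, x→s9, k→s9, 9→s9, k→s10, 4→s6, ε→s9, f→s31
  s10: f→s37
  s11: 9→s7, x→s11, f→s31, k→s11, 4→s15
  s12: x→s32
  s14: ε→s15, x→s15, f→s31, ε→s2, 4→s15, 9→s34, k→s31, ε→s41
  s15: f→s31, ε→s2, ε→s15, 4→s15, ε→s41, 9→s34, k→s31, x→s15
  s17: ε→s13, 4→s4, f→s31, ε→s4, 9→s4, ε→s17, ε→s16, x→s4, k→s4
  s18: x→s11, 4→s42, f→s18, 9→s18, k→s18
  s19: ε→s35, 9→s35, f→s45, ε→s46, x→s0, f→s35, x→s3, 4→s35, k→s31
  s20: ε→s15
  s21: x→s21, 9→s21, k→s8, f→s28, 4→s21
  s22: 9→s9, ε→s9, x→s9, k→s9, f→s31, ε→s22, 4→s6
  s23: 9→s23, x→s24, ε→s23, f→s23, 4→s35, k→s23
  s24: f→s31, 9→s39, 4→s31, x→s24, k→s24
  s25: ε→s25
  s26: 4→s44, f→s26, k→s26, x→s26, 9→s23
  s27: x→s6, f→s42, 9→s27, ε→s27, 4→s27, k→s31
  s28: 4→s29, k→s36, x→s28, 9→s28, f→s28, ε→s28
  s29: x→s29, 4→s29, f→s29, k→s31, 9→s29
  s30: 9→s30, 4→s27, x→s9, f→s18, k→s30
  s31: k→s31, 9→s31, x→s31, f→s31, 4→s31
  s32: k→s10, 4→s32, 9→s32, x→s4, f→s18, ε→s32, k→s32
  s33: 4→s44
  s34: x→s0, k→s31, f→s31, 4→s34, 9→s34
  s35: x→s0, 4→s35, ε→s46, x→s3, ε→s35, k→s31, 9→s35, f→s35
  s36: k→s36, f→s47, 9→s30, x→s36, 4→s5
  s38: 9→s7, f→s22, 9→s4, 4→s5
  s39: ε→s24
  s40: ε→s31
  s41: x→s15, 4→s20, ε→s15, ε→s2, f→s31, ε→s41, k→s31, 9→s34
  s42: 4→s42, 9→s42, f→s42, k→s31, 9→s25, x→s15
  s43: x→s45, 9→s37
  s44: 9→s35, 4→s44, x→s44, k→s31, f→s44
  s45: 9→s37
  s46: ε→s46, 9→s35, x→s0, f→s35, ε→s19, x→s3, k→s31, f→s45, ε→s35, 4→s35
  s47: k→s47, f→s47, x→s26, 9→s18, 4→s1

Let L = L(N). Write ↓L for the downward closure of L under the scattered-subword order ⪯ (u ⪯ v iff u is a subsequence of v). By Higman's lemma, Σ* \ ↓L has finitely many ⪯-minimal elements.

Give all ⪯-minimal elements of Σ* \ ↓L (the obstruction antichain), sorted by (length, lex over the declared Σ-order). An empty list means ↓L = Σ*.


Antichain: [f4k, k9xf, kfx9x4].

|Q|=48, |F|=33, |δ|=227 (39 ε).
min D↑ (27 st, q0=0, F={9}): 0:x→0,9→0,f→1,k→2,4→0 1:x→1,9→1,f→1,k→3,4→4 2:x→2,9→5,f→6,k→2,4→2 3:x→3,9→7,f→6,k→3,4→8 4:x→4,9→4,f→4,k→9,4→4 5:x→10,9→5,f→11,k→5,4→5 6:x→12,9→11,f→6,k→6,4→13 7:x→14,9→7,f→11,k→7,4→15 8:x→8,9→15,f→13,k→9,4→8 9:x→9,9→9,f→9,k→9,4→9 10:x→10,9→10,f→9,k→10,4→10 11:x→16,9→11,f→11,k→11,4→17 12:x→12,9→18,f→12,k→12,4→19 13:x→19,9→17,f→13,k→9,4→13 14:x→14,9→14,f→9,k→14,4→20 15:x→20,9→15,f→17,k→9,4→15 16:x→16,9→21,f→9,k→16,4→22 17:x→22,9→17,f→17,k→9,4→17 18:x→23,9→18,f→18,k→18,4→24 19:x→19,9→24,f→19,k→9,4→19 20:x→20,9→20,f→9,k→9,4→20 21:x→23,9→21,f→9,k→21,4→25 22:x→22,9→25,f→9,k→9,4→22 23:x→23,9→23,f→9,k→23,4→9 24:x→26,9→24,f→24,k→9,4→24 25:x→26,9→25,f→9,k→9,4→25 26:x→26,9→26,f→9,k→9,4→9 (ε-aug+det+¬).
'f4k': |S_i|=[44, 38, 24, 1] end={s31} rej; 3/3 del acc.
'k9xf': N↓-sim [44, 41, 34, 23, 3] end={s31,s37,s40} — reject; 4/4 single-dels accept.
'kfx9x4': run [44, 41, 28, 23, 14, 6, 1] end={s31} ∉↓L; 6/6 del acc.
3 obstructions.


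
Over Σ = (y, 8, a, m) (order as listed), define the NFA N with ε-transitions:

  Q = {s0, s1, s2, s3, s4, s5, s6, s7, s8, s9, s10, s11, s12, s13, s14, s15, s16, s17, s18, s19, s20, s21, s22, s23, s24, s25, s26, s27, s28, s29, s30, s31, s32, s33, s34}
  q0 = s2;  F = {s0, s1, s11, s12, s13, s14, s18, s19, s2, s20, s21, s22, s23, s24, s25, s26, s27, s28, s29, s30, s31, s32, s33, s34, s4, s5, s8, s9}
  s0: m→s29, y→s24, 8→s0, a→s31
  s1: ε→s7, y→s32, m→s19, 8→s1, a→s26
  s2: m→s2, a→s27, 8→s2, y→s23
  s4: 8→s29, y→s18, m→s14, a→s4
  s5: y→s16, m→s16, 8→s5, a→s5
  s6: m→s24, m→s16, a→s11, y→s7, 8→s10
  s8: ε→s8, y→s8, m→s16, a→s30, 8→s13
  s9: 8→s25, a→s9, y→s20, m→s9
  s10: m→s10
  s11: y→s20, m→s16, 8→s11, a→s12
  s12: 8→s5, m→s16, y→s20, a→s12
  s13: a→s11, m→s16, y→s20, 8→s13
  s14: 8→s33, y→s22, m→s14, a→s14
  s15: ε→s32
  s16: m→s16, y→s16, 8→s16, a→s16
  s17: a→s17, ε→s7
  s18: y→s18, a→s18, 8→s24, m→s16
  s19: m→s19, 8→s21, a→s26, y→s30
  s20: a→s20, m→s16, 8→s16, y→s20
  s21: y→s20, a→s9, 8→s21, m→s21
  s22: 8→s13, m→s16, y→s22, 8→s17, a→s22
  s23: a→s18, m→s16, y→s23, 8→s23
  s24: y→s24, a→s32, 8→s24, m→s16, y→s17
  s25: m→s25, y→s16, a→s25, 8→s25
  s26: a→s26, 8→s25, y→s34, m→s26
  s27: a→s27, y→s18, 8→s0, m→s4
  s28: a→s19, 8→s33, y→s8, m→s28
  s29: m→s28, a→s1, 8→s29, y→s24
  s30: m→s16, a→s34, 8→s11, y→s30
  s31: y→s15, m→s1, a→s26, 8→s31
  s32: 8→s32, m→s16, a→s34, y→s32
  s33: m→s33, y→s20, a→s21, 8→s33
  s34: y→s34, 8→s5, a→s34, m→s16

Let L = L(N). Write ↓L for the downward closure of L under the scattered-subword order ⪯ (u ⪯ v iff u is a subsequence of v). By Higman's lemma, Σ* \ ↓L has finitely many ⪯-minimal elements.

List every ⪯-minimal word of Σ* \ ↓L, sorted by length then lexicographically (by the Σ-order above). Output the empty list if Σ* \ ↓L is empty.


|Q|=35, |F|=28, |δ|=129 (4 ε).
min D↑ (29 st, q0=0, F={4}): 0:y→1,8→0,a→2,m→0 1:y→1,8→1,a→3,m→4 2:y→3,8→5,a→2,m→6 3:y→3,8→7,a→3,m→4 4:y→4,8→4,a→4,m→4 5:y→7,8→5,a→8,m→9 6:y→3,8→9,a→6,m→10 7:y→7,8→7,a→11,m→4 8:y→11,8→8,a→12,m→13 9:y→7,8→9,a→13,m→14 10:y→15,8→16,a→10,m→10 11:y→11,8→11,a→17,m→4 12:y→17,8→18,a→12,m→12 13:y→11,8→13,a→12,m→19 14:y→20,8→16,a→19,m→14 15:y→15,8→21,a→15,m→4 16:y→22,8→16,a→23,m→16 17:y→17,8→24,a→17,m→4 18:y→4,8→18,a→18,m→18 19:y→25,8→23,a→12,m→19 20:y→20,8→21,a→25,m→4 21:y→22,8→21,a→26,m→4 22:y→22,8→4,a→22,m→4 23:y→22,8→23,a→27,m→23 24:y→4,8→24,a→24,m→4 25:y→25,8→26,a→17,m→4 26:y→22,8→26,a→28,m→4 27:y→22,8→18,a→27,m→27 28:y→22,8→24,a→28,m→4 [Hopcroft].
'ym': N↓-sim [32, 17, 1] end={s16} ∉↓L; 2/2 deletions ∈↓L.
'a8aa8y': run [32, 30, 25, 18, 10, 3, 1] end={s16} ∉↓L; 6/6 single-dels accept.
'amm8y8': N↓-sim [32, 30, 26, 20, 12, 2, 1] end={s16} rej; 6/6 single-dels accept.
3 words, ⪯-incomp.

Antichain: [ym, a8aa8y, amm8y8].


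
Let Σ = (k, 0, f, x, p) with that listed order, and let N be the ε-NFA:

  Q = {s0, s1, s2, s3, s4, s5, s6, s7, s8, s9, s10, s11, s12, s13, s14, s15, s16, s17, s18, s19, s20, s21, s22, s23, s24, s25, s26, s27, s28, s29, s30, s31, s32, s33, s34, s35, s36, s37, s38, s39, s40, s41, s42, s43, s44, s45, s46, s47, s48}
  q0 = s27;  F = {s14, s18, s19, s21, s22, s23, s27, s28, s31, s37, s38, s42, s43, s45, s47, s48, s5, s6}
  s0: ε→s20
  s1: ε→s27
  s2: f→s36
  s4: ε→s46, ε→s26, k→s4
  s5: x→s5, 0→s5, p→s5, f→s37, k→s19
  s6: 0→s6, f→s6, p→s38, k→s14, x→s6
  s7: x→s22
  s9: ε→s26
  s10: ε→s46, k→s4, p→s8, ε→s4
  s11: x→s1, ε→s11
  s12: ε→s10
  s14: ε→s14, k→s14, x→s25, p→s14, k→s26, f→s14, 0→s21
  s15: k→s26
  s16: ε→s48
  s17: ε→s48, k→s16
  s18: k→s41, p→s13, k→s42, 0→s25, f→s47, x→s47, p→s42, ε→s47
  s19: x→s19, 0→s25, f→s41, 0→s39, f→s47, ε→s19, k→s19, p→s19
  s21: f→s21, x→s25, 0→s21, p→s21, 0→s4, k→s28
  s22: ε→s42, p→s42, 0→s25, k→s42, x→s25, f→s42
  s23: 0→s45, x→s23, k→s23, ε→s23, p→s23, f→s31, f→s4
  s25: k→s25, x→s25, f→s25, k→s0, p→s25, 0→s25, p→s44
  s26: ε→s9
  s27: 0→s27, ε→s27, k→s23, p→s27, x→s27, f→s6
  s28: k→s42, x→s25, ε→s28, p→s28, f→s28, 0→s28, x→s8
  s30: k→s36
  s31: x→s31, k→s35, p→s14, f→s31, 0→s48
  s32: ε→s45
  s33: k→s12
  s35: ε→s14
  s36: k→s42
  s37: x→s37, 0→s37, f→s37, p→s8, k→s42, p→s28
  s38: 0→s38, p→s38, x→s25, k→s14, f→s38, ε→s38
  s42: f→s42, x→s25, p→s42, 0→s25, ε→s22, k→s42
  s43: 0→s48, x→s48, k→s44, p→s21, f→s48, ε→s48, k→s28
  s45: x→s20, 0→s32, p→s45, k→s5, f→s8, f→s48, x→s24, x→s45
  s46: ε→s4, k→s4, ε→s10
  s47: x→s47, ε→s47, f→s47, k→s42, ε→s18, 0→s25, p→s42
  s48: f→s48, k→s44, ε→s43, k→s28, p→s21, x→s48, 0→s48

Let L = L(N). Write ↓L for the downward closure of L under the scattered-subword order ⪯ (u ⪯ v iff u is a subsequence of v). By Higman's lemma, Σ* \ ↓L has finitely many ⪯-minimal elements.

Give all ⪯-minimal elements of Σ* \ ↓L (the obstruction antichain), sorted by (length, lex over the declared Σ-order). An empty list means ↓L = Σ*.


|Q|=49, |F|=18, |δ|=152 (29 ε).
min D↑ (16 st, q0=0, F={10}): 0:k→1,0→0,f→2,x→0,p→0 1:k→1,0→3,f→4,x→1,p→1 2:k→5,0→2,f→2,x→2,p→6 3:k→7,0→3,f→8,x→3,p→3 4:k→5,0→8,f→4,x→4,p→5 5:k→5,0→9,f→5,x→10,p→5 6:k→5,0→6,f→6,x→10,p→6 7:k→11,0→7,f→12,x→7,p→7 8:k→13,0→8,f→8,x→8,p→9 9:k→13,0→9,f→9,x→10,p→9 10:k→10,0→10,f→10,x→10,p→10 11:k→11,0→10,f→14,x→11,p→11 12:k→15,0→12,f→12,x→12,p→13 13:k→15,0→13,f→13,x→10,p→13 14:k→15,0→10,f→14,x→14,p→15 15:k→15,0→10,f→15,x→10,p→15 [Hopcroft].
'fkx': |S_i|=[34, 26, 17, 5] end={s0,s20,s25,s44,s8} — reject; 3/3 del acc.
'fpx': run [34, 26, 17, 5] end={s0,s20,s25,s44,s8} ∉↓L; 3/3 del acc.
'k0kk0': run [34, 31, 27, 21, 18, 5] end={s0,s20,s25,s39,s44} rej; 5/5 deletions ∈↓L.
3 words, ⪯-incomp.

A = [fkx, fpx, k0kk0].


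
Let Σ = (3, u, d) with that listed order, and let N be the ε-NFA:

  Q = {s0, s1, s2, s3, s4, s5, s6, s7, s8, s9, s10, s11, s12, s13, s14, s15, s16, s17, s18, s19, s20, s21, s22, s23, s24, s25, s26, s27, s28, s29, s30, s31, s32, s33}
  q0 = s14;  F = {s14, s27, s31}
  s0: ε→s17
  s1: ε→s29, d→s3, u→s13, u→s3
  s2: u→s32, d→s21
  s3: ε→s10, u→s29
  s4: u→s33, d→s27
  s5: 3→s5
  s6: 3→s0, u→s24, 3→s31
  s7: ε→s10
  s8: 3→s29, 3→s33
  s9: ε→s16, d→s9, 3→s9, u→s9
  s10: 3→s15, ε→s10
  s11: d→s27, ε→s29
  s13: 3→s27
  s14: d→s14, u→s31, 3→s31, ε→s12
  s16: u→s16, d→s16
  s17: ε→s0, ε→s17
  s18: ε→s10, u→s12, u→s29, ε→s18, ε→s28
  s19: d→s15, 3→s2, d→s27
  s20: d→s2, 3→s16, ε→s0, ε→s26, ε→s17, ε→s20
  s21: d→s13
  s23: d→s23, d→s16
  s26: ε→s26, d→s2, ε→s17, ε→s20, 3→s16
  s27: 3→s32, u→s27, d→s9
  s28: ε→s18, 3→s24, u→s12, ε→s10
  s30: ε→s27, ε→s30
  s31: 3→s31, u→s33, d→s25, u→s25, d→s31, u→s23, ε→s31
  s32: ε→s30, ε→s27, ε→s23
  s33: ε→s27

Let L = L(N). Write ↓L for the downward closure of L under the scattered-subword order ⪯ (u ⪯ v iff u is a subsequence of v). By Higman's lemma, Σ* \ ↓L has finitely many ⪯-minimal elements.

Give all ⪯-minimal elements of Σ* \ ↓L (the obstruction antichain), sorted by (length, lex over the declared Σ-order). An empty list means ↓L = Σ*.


|Q|=34, |F|=3, |δ|=77 (29 ε).
min D↑ (4 st, q0=0, F={3}): 0:3→1,u→1,d→0 1:3→1,u→2,d→1 2:3→2,u→2,d→3 3:3→3,u→3,d→3.
'3ud': N↓-sim [11, 9, 8, 3] end={s16,s23,s9} rej; 3/3 single-dels accept.
'uud': run [11, 9, 8, 3] end={s16,s23,s9} — reject; 3/3 del acc.
2 minimals (antichain).

Antichain: [3ud, uud].


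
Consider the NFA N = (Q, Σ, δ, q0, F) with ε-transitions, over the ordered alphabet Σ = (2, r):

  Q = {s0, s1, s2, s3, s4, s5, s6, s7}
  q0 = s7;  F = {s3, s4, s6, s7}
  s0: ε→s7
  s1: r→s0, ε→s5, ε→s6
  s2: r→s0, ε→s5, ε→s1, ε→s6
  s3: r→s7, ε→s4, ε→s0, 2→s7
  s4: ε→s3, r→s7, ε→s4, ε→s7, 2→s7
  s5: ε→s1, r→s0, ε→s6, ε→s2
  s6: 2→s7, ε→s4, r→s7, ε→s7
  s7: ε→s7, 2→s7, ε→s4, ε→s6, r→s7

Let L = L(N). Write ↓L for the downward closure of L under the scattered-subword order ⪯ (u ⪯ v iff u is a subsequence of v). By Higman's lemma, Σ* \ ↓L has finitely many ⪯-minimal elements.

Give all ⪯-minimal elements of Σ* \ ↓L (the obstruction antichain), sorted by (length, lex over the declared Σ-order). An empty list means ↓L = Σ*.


|Q|=8, |F|=4, |δ|=30 (19 ε).
min D↑ (1 st, q0=0, F={}): 0:2→0,r→0.
L(D↑) = ∅; no obstructions.

Antichain: [].


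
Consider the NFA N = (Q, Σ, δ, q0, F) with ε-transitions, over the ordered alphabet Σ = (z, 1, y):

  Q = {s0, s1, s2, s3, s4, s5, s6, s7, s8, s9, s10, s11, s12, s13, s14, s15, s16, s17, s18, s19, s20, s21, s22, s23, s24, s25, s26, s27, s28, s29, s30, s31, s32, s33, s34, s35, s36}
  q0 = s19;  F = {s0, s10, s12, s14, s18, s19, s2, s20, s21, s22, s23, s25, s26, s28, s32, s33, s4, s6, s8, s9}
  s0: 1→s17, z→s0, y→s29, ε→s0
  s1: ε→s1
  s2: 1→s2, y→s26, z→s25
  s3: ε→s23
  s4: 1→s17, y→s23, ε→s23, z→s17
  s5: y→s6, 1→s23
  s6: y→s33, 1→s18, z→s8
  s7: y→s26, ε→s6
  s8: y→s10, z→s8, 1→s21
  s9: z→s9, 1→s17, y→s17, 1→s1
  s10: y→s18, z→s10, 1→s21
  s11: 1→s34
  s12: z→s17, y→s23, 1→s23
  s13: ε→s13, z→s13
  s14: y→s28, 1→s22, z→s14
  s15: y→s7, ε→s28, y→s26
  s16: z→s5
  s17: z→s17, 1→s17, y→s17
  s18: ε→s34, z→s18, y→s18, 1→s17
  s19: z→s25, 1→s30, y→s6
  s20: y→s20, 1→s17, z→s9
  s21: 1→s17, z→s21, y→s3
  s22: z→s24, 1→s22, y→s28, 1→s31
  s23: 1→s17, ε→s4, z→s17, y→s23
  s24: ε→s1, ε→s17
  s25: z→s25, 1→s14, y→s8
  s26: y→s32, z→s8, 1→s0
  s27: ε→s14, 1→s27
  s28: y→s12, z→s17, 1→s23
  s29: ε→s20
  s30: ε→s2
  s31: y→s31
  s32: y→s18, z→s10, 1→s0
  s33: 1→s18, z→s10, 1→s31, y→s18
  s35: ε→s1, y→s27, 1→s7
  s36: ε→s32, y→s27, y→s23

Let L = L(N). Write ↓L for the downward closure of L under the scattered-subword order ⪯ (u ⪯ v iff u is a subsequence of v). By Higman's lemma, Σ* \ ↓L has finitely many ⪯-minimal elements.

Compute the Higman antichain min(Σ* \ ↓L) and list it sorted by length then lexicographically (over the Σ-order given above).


|Q|=37, |F|=20, |δ|=96 (16 ε).
min D↑ (20 st, q0=0, F={15}): 0:z→1,1→2,y→3 1:z→1,1→4,y→5 2:z→1,1→2,y→6 3:z→5,1→7,y→8 4:z→4,1→9,y→10 5:z→5,1→11,y→12 6:z→5,1→13,y→14 7:z→7,1→15,y→7 8:z→12,1→7,y→7 9:z→15,1→9,y→10 10:z→15,1→16,y→17 11:z→11,1→15,y→16 12:z→12,1→11,y→7 13:z→13,1→15,y→18 14:z→12,1→13,y→7 15:z→15,1→15,y→15 16:z→15,1→15,y→16 17:z→15,1→16,y→16 18:z→19,1→15,y→18 19:z→19,1→15,y→15.
'y11': run [28, 21, 13, 2] end={s1,s17} — reject; 3/3 single-dels accept.
'z11z': |S_i|=[28, 21, 12, 9, 3] end={s1,s17,s24} rej; 4/4 del acc.
'z1yz': run [28, 21, 12, 7, 1] end={s17} — reject; 4/4 deletions ∈↓L.
'yyy1': |S_i|=[28, 21, 17, 11, 2] end={s1,s17} ∉↓L; 4/4 del acc.
'1y1yzy': run [28, 25, 19, 10, 8, 3, 1] end={s17} rej; 6/6 del acc.
5 minimals (antichain).

Antichain: [y11, z11z, z1yz, yyy1, 1y1yzy].


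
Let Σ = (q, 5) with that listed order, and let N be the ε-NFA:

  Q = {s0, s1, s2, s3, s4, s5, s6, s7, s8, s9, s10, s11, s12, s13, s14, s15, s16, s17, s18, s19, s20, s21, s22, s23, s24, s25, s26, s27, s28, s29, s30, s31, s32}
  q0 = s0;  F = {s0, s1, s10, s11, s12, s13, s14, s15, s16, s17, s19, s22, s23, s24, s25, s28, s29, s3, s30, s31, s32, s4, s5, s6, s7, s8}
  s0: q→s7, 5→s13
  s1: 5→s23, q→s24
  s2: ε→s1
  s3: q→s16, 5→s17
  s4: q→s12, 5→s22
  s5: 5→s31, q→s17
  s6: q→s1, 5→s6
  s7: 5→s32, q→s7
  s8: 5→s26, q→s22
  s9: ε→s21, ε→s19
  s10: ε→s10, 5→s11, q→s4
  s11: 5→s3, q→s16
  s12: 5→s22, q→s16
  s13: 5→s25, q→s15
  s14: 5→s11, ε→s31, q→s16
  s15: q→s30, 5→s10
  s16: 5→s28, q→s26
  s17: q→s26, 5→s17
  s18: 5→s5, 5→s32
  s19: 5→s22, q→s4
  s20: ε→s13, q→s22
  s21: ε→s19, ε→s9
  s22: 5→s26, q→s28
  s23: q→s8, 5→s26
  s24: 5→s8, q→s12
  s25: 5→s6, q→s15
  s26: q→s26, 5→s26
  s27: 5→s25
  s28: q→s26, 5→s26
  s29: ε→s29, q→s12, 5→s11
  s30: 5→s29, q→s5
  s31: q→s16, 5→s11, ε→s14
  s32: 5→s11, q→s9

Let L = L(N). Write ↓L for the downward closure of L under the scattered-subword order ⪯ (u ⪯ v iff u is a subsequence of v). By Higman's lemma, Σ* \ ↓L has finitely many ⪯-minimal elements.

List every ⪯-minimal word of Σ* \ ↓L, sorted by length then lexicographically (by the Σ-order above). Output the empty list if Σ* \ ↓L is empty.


A = [q5q55, q55qq, q5555q, 5qqqqq, 555q55].

|Q|=33, |F|=26, |δ|=68 (10 ε).
min D↑ (26 st, q0=0, F={20}): 0:q→1,5→2 1:q→1,5→3 2:q→4,5→5 3:q→6,5→7 4:q→8,5→9 5:q→4,5→10 6:q→11,5→12 7:q→13,5→14 8:q→15,5→16 9:q→11,5→7 10:q→17,5→10 11:q→18,5→12 12:q→19,5→20 13:q→20,5→19 14:q→13,5→21 15:q→21,5→22 16:q→18,5→7 17:q→23,5→24 18:q→13,5→12 19:q→20,5→20 20:q→20,5→20 21:q→20,5→21 22:q→13,5→7 23:q→18,5→25 24:q→25,5→20 25:q→12,5→20.
'q5q55': run [29, 25, 19, 10, 3, 1] end={s26} — reject; 5/5 single-dels accept.
'q55qq': run [29, 25, 19, 7, 3, 1] end={s26} ∉↓L; 5/5 deletions ∈↓L.
'q5555q': |S_i|=[29, 25, 19, 7, 5, 3, 1] end={s26} — reject; 6/6 single-dels accept.
'5qqqqq': run [29, 27, 23, 16, 11, 4, 1] end={s26} rej; 6/6 deletions ∈↓L.
'555q55': run [29, 27, 22, 18, 10, 5, 1] end={s26} rej; 6/6 deletions ∈↓L.
5 words, ⪯-incomp.


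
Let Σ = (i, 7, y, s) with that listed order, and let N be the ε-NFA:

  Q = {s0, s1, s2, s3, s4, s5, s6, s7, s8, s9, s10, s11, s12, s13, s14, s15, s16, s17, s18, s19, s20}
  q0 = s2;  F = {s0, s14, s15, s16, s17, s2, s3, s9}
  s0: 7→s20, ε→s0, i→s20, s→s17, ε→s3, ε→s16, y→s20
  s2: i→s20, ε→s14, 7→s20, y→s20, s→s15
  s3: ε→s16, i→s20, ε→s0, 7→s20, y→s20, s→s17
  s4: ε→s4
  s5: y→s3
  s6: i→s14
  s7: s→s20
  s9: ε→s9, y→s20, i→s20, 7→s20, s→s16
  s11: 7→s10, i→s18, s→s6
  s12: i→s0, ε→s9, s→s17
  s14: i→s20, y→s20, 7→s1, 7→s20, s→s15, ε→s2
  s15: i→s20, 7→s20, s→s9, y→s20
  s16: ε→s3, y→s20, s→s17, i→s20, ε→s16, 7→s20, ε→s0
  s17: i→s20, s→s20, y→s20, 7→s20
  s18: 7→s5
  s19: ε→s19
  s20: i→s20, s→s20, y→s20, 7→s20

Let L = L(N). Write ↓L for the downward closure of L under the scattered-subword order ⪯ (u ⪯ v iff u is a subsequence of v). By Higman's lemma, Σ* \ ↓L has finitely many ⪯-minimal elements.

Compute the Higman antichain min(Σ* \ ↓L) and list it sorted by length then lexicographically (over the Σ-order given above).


|Q|=21, |F|=8, |δ|=60 (14 ε).
min D↑ (6 st, q0=0, F={1}): 0:i→1,7→1,y→1,s→2 1:i→1,7→1,y→1,s→1 2:i→1,7→1,y→1,s→3 3:i→1,7→1,y→1,s→4 4:i→1,7→1,y→1,s→5 5:i→1,7→1,y→1,s→1.
'i': N↓-sim [10, 1] end={s20} ∉↓L; 1/1 deletions ∈↓L.
'7': run [10, 2] end={s1,s20} rej; 1/1 single-dels accept.
'y': |S_i|=[10, 1] end={s20} ∉↓L; 1/1 del acc.
'sssss': N↓-sim [10, 7, 6, 5, 2, 1] end={s20} rej; 5/5 del acc.
4 obstructions.

min(Σ*\↓L) = [i, 7, y, sssss].


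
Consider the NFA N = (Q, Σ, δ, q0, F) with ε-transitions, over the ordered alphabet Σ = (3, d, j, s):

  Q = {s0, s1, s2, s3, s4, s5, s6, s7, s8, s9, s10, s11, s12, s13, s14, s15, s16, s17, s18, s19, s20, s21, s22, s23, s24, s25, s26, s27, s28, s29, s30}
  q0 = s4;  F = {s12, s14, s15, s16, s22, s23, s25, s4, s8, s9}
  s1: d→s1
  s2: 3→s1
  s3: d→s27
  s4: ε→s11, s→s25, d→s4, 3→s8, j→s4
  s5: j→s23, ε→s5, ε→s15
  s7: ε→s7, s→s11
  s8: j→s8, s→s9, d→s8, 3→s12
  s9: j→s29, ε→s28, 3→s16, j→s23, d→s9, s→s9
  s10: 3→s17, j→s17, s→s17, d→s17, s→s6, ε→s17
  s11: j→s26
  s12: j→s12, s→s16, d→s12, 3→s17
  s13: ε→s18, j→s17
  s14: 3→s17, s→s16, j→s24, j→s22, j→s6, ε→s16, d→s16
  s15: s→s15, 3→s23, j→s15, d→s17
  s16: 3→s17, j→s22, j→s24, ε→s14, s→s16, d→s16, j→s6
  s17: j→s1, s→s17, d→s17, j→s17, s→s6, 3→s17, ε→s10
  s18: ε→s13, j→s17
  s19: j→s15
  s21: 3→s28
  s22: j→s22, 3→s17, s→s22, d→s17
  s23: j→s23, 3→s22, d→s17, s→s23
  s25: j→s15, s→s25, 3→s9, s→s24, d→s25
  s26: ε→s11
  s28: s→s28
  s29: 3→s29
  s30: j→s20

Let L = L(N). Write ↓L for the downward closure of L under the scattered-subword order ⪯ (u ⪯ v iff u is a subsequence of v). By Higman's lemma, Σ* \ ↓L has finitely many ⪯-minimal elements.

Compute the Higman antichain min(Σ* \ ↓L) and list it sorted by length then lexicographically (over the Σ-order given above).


min(Σ*\↓L) = [333, sjd].

|Q|=31, |F|=10, |δ|=82 (12 ε).
min D↑ (10 st, q0=0, F={6}): 0:3→1,d→0,j→0,s→2 1:3→3,d→1,j→1,s→4 2:3→4,d→2,j→5,s→2 3:3→6,d→3,j→3,s→7 4:3→7,d→4,j→8,s→4 5:3→8,d→6,j→5,s→5 6:3→6,d→6,j→6,s→6 7:3→6,d→7,j→9,s→7 8:3→9,d→6,j→8,s→8 9:3→6,d→6,j→9,s→9 (ε-aug+det+¬).
'333': |S_i|=[19, 14, 10, 5] end={s1,s10,s17,s29,s6} rej; 3/3 deletions ∈↓L.
'sjd': run [19, 14, 9, 4] end={s1,s10,s17,s6} ∉↓L; 3/3 del acc.
2 words, ⪯-incomp.


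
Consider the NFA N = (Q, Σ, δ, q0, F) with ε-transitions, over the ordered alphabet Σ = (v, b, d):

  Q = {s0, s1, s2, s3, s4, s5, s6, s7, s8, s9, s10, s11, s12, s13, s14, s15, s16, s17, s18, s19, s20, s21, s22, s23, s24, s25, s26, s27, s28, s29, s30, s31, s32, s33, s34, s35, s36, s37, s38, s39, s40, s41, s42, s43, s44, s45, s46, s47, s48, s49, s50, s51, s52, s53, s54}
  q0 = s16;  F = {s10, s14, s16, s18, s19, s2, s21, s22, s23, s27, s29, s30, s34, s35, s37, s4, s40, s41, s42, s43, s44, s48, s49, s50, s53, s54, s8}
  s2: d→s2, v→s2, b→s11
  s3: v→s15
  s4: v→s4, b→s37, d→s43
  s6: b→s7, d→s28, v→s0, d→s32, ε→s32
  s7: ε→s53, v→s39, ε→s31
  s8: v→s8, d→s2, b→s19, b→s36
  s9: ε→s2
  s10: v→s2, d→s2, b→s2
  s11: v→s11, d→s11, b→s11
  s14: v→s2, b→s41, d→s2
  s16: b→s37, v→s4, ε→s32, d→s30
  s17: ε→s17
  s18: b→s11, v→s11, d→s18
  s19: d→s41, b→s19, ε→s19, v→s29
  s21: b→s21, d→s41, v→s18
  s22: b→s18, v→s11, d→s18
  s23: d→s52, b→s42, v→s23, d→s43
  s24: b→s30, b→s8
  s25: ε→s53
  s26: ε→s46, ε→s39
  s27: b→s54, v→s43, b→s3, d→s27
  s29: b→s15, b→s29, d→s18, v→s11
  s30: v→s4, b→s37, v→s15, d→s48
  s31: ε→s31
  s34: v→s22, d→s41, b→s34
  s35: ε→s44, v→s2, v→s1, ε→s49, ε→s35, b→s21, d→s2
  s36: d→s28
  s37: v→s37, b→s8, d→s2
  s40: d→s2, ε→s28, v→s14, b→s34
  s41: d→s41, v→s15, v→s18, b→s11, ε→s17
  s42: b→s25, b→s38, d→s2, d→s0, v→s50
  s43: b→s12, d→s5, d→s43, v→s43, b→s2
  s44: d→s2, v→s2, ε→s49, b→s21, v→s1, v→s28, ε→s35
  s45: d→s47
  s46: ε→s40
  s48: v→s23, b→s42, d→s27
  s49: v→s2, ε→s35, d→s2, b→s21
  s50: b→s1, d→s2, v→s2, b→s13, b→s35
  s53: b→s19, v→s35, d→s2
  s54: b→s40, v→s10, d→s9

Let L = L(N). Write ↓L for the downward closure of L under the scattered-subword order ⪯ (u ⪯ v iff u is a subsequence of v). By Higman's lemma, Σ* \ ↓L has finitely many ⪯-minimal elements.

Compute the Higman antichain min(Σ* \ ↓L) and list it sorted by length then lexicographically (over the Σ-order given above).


min(Σ*\↓L) = [bdb, vdbb, bbbvv, ddbvvb, dddvbb].

|Q|=55, |F|=27, |δ|=129 (20 ε).
min D↑ (26 st, q0=0, F={9}): 0:v→1,b→2,d→3 1:v→1,b→2,d→4 2:v→2,b→5,d→6 3:v→1,b→2,d→7 4:v→4,b→6,d→4 5:v→5,b→8,d→6 6:v→6,b→9,d→6 7:v→10,b→11,d→12 8:v→13,b→8,d→14 9:v→9,b→9,d→9 10:v→10,b→11,d→4 11:v→15,b→16,d→6 12:v→4,b→17,d→12 13:v→9,b→13,d→18 14:v→18,b→9,d→14 15:v→6,b→19,d→6 16:v→19,b→8,d→6 17:v→20,b→21,d→6 18:v→9,b→9,d→18 19:v→6,b→22,d→6 20:v→6,b→6,d→6 21:v→23,b→24,d→6 22:v→18,b→22,d→14 23:v→6,b→14,d→6 24:v→25,b→24,d→14 25:v→9,b→18,d→18 [Hopcroft].
'bdb': run [43, 33, 9, 1] end={s11} — reject; 3/3 single-dels accept.
'vdbb': N↓-sim [43, 33, 12, 3, 1] end={s11} ∉↓L; 4/4 single-dels accept.
'bbbvv': |S_i|=[43, 33, 24, 12, 5, 1] end={s11} ∉↓L; 5/5 single-dels accept.
'ddbvvb': |S_i|=[43, 41, 36, 30, 18, 6, 1] end={s11} — reject; 6/6 del acc.
'dddvbb': |S_i|=[43, 41, 36, 21, 12, 7, 1] end={s11} rej; 6/6 del acc.
5 words, ⪯-incomp.


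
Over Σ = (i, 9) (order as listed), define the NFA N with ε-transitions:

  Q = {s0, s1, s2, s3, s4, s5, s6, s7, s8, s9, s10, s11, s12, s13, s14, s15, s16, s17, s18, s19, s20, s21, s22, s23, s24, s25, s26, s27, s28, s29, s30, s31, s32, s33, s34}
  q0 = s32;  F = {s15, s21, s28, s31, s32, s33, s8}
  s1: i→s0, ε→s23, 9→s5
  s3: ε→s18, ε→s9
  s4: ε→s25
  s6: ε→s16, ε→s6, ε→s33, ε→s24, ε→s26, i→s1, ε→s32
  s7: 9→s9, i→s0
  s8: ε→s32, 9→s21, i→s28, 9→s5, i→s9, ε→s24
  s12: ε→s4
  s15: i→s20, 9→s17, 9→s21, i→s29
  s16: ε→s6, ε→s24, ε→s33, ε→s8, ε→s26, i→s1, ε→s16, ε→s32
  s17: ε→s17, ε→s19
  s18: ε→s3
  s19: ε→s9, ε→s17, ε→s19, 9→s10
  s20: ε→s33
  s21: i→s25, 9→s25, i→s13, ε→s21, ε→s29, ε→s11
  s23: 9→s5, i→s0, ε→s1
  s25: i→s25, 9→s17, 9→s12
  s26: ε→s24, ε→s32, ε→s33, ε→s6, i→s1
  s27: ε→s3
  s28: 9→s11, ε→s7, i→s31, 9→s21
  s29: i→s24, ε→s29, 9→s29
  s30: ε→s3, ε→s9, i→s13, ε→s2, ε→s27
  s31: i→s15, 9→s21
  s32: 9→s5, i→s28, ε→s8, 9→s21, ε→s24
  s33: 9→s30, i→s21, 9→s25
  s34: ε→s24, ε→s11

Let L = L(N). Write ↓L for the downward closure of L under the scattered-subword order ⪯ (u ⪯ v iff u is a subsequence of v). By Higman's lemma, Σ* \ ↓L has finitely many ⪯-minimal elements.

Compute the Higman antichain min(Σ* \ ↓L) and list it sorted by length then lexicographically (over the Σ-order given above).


|Q|=35, |F|=7, |δ|=84 (46 ε).
min D↑ (7 st, q0=0, F={4}): 0:i→1,9→2 1:i→3,9→2 2:i→4,9→4 3:i→5,9→2 4:i→4,9→4 5:i→6,9→2 6:i→2,9→4 [Hopcroft].
'9i': run [27, 18, 9] end={s10,s12,s13,s17,s19,s24,s25,s4,s9} — reject; 2/2 single-dels accept.
'99': N↓-sim [27, 18, 9] end={s10,s12,s17,s19,s24,s25,s29,s4,s9} — reject; 2/2 del acc.
'iiii9': run [27, 24, 22, 20, 19, 15] end={s10,s12,s13,s17,s18,s19,s2,s24,s25,s27,s29,s3,…} ∉↓L; 5/5 del acc.
'iiiiii': run [27, 24, 22, 20, 19, 12, 9] end={s10,s12,s13,s17,s19,s24,s25,s4,s9} rej; 6/6 deletions ∈↓L.
4 obstructions.

A = [9i, 99, iiii9, iiiiii].


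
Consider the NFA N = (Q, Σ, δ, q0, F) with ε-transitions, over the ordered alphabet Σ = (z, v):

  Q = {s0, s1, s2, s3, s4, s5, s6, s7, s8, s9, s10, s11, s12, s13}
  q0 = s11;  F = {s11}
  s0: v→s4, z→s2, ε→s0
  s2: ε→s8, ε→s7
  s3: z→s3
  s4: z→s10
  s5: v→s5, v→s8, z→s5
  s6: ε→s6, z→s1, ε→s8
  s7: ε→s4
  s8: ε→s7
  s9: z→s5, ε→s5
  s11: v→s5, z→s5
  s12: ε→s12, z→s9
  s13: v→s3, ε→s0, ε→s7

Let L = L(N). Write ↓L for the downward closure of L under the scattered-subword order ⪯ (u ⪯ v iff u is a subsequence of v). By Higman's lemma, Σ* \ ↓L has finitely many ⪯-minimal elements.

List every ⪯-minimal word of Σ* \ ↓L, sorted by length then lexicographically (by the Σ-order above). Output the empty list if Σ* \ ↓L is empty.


min(Σ*\↓L) = [z, v].

|Q|=14, |F|=1, |δ|=24 (11 ε).
min D↑ (2 st, q0=0, F={1}): 0:z→1,v→1 1:z→1,v→1.
'z': N↓-sim [6, 5] end={s10,s4,s5,s7,s8} — reject; 1/1 deletions ∈↓L.
'v': |S_i|=[6, 5] end={s10,s4,s5,s7,s8} — reject; 1/1 single-dels accept.
2 obstructions.


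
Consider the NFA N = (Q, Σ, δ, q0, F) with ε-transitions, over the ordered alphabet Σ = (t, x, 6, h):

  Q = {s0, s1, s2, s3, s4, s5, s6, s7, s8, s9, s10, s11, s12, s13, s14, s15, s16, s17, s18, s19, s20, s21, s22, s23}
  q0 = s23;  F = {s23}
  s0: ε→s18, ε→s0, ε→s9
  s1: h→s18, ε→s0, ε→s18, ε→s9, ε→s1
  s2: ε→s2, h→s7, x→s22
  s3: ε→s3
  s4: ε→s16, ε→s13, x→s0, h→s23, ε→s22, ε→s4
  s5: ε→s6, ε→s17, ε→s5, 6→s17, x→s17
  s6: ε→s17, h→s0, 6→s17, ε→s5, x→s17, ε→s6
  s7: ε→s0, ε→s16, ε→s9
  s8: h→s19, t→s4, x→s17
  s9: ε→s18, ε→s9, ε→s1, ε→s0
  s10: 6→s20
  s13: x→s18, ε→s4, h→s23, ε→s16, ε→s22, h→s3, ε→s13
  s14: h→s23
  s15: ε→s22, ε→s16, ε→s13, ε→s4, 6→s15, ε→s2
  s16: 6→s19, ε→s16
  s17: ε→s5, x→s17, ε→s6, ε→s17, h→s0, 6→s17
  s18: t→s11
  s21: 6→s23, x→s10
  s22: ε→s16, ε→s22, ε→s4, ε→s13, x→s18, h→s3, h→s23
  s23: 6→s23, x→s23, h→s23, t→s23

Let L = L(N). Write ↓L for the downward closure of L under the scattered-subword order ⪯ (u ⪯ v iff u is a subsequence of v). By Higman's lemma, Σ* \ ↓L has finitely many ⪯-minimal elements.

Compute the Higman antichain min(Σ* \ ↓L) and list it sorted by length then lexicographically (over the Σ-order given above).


Antichain: [].

|Q|=24, |F|=1, |δ|=76 (43 ε).
min D↑ (1 st, q0=0, F={}): 0:t→0,x→0,6→0,h→0 [Hopcroft].
L(D↑) = ∅ ⇒ ↓L = Σ*.


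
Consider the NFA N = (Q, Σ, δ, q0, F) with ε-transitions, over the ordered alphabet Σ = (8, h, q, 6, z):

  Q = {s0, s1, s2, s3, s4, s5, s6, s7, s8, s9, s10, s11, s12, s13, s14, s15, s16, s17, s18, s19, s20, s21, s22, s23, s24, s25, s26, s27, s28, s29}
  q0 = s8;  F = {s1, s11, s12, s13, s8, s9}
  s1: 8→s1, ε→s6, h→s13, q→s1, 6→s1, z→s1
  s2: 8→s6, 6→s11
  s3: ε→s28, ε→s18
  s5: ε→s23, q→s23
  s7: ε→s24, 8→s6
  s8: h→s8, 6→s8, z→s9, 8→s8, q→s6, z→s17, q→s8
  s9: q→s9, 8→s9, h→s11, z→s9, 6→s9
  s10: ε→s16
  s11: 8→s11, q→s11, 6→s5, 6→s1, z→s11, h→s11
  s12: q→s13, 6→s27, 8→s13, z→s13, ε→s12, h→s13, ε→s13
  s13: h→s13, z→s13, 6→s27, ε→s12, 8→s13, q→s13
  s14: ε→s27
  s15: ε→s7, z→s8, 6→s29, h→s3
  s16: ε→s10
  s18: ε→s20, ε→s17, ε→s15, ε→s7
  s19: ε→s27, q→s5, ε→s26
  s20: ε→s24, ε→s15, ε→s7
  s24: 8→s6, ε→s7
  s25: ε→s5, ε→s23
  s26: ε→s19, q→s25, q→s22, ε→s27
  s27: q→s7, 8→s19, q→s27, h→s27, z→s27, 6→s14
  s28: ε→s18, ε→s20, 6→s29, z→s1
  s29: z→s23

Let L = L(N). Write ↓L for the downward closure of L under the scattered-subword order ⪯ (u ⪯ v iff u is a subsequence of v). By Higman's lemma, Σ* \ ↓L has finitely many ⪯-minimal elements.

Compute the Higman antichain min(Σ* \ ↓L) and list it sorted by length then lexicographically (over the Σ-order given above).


|Q|=30, |F|=6, |δ|=81 (28 ε).
min D↑ (6 st, q0=0, F={5}): 0:8→0,h→0,q→0,6→0,z→1 1:8→1,h→2,q→1,6→1,z→1 2:8→2,h→2,q→2,6→3,z→2 3:8→3,h→4,q→3,6→3,z→3 4:8→4,h→4,q→4,6→5,z→4 5:8→5,h→5,q→5,6→5,z→5.
'zh6h6': N↓-sim [18, 17, 15, 14, 13, 11] end={s14,s19,s22,s23,s24,s25,s26,s27,s5,s6,s7} rej; 5/5 deletions ∈↓L.
1 words, ⪯-incomp.

min(Σ*\↓L) = [zh6h6].


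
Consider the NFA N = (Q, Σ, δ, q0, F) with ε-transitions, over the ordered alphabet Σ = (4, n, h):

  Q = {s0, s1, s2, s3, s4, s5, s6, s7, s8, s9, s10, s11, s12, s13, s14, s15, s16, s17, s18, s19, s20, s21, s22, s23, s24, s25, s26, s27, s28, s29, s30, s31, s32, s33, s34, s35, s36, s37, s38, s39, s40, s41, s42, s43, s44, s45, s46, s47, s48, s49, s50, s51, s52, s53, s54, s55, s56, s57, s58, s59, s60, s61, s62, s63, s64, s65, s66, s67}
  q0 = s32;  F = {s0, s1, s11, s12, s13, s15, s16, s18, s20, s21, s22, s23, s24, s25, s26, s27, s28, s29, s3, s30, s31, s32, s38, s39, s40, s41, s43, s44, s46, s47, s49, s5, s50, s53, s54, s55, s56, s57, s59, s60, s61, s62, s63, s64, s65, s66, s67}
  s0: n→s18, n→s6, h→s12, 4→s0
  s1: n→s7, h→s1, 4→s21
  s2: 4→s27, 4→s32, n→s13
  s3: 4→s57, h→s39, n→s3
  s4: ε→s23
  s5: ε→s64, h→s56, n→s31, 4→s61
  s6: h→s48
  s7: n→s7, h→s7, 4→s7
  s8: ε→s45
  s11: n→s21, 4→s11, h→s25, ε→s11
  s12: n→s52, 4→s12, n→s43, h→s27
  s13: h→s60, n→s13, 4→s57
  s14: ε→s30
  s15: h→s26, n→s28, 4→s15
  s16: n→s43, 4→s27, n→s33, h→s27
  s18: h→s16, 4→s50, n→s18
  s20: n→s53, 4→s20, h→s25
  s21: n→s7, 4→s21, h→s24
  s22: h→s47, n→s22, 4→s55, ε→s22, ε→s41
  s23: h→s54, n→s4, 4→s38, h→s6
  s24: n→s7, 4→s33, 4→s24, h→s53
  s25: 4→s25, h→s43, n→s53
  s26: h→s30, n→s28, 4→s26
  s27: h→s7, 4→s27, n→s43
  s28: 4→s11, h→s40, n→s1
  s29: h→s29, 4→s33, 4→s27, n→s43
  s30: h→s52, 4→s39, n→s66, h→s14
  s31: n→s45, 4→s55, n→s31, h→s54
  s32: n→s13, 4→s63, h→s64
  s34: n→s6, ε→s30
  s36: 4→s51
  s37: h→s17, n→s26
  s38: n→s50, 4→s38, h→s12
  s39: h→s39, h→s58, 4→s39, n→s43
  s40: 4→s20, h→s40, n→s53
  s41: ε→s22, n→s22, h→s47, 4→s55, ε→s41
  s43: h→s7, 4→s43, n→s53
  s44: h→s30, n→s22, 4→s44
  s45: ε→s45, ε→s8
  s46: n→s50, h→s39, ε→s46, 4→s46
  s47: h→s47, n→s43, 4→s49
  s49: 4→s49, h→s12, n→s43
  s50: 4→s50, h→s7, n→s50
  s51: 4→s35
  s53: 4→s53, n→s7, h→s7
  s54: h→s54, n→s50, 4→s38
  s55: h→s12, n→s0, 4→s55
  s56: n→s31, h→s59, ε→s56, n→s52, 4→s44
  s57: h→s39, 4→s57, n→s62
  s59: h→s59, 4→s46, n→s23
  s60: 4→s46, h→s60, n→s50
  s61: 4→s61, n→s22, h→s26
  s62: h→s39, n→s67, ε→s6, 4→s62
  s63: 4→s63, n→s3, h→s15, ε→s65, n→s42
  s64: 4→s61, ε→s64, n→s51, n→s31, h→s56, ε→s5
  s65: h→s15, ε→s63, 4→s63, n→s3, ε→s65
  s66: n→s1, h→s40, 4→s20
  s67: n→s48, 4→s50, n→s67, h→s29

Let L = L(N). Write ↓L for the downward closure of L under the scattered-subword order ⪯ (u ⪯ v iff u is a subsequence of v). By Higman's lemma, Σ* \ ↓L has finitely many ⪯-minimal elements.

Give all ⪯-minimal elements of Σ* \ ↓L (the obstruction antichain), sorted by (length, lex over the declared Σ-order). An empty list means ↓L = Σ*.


Antichain: [nhnh, 4hnnn, n4nn4h, hn4hhh, hhh4nh].

|Q|=68, |F|=47, |δ|=186 (20 ε).
min D↑ (45 st, q0=0, F={28}): 0:4→1,n→2,h→3 1:4→1,n→4,h→5 2:4→6,n→2,h→7 3:4→8,n→9,h→10 4:4→6,n→4,h→11 5:4→5,n→12,h→13 6:4→6,n→14,h→11 7:4→15,n→16,h→7 8:4→8,n→17,h→13 9:4→18,n→9,h→19 10:4→20,n→9,h→21 11:4→11,n→22,h→11 12:4→23,n→24,h→25 13:4→13,n→12,h→26 14:4→14,n→27,h→11 15:4→15,n→16,h→11 16:4→16,n→16,h→28 17:4→18,n→17,h→29 18:4→18,n→30,h→31 19:4→32,n→16,h→19 20:4→20,n→17,h→26 21:4→15,n→33,h→21 22:4→22,n→34,h→28 23:4→23,n→35,h→36 24:4→35,n→28,h→24 25:4→37,n→34,h→25 26:4→11,n→38,h→26 27:4→16,n→27,h→39 28:4→28,n→28,h→28 29:4→40,n→22,h→29 30:4→30,n→41,h→31 31:4→31,n→22,h→42 32:4→32,n→16,h→31 33:4→32,n→33,h→19 34:4→34,n→28,h→28 35:4→35,n→28,h→43 36:4→36,n→34,h→22 37:4→37,n→34,h→36 38:4→37,n→24,h→25 39:4→42,n→22,h→39 40:4→40,n→22,h→31 41:4→16,n→41,h→44 42:4→42,n→22,h→28 43:4→43,n→28,h→34 44:4→42,n→22,h→42.
'nhnh': run [60, 47, 26, 6, 1] end={s7} rej; 4/4 single-dels accept.
'4hnnn': run [60, 46, 27, 14, 6, 1] end={s7} ∉↓L; 5/5 deletions ∈↓L.
'n4nn4h': run [60, 47, 29, 20, 13, 6, 1] end={s7} ∉↓L; 6/6 deletions ∈↓L.
'hn4hhh': |S_i|=[60, 51, 36, 22, 11, 4, 1] end={s7} ∉↓L; 6/6 del acc.
'hhh4nh': |S_i|=[60, 51, 45, 32, 17, 5, 1] end={s7} ∉↓L; 6/6 del acc.
5 minimals (antichain).


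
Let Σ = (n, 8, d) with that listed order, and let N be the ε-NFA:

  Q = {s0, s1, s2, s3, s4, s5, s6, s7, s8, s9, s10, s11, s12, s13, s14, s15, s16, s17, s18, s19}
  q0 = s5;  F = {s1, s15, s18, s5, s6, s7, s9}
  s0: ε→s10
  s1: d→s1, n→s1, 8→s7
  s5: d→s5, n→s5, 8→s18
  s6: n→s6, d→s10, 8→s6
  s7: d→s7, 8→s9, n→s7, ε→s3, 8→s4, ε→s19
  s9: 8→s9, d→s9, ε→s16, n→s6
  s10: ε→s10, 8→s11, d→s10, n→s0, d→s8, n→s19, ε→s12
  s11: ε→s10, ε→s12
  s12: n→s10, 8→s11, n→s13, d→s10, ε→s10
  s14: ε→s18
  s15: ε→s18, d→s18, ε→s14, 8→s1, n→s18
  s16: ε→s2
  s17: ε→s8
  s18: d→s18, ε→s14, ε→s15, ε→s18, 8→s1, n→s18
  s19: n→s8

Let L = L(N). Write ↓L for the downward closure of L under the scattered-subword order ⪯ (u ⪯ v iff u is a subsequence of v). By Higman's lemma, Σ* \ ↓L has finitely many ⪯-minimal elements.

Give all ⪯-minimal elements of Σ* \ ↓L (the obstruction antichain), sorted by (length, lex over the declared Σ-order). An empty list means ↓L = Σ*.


|Q|=20, |F|=7, |δ|=49 (17 ε).
min D↑ (7 st, q0=0, F={6}): 0:n→0,8→1,d→0 1:n→1,8→2,d→1 2:n→2,8→3,d→2 3:n→3,8→4,d→3 4:n→5,8→4,d→4 5:n→5,8→5,d→6 6:n→6,8→6,d→6 (ε-aug+det+¬).
'8888nd': |S_i|=[19, 18, 15, 14, 12, 8, 7] end={s0,s10,s11,s12,s13,s19,s8} — reject; 6/6 deletions ∈↓L.
1 words, ⪯-incomp.

min(Σ*\↓L) = [8888nd].
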